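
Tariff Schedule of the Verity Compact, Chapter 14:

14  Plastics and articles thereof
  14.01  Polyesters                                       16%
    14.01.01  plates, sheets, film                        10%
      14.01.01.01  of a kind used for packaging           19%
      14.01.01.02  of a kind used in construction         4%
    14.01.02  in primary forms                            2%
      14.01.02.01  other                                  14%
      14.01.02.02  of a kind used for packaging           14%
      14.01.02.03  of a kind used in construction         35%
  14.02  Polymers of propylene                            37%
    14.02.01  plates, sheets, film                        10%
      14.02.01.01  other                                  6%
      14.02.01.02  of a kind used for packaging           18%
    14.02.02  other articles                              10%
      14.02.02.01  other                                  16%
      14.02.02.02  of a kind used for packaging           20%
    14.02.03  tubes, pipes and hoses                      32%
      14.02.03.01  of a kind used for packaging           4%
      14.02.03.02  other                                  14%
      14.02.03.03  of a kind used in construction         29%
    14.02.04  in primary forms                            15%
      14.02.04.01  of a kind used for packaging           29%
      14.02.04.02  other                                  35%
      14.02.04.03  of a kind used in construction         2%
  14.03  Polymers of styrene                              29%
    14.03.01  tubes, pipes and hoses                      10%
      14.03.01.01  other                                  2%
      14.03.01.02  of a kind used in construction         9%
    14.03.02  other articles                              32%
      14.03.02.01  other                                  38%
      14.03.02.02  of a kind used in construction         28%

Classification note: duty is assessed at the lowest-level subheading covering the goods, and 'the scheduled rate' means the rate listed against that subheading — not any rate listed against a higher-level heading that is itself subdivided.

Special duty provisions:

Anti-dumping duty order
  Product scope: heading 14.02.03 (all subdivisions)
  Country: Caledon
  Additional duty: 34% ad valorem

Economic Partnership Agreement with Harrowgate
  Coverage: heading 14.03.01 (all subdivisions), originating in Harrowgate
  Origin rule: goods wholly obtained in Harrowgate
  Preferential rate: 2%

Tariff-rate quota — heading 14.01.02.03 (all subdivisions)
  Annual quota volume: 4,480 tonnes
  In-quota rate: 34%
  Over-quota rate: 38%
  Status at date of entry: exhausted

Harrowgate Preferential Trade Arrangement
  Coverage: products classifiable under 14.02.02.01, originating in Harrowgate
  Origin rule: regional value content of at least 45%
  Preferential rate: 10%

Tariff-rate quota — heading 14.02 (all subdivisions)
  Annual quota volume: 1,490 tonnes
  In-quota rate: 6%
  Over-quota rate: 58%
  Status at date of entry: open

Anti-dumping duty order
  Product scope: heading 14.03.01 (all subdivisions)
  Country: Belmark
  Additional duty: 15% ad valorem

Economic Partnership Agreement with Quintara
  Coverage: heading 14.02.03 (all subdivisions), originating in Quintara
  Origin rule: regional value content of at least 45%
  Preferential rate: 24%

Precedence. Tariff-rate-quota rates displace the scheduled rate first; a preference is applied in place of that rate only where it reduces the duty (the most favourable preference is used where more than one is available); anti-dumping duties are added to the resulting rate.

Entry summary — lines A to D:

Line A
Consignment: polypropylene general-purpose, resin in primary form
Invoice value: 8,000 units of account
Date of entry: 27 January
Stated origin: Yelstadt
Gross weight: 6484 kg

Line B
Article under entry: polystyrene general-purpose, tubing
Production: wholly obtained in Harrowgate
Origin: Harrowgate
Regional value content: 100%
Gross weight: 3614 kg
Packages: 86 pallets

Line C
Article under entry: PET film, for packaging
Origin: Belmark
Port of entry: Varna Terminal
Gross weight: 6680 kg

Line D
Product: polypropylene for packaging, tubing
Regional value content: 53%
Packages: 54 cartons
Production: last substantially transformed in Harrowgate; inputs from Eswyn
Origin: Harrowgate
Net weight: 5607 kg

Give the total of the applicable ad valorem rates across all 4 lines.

Line A: polypropylene → 14.02; resin in primary form → 14.02.04; general-purpose → 14.02.04.02. Scheduled 35%. quota on 14.02 open → in-quota 6%. → 6%.
Line B: polystyrene → 14.03; tubing → 14.03.01; general-purpose → 14.03.01.01. Scheduled 2%. Harrowgate agreement on 14.03.01: wholly obtained → 2% available; Harrowgate agreement on 14.02.02.01: 14.03.01.01 not covered; preference 2% not lower than 2% → no reduction. → 2%.
Line C: PET → 14.01; film → 14.01.01; for packaging → 14.01.01.01. Scheduled 19%. No special measure applies. → 19%.
Line D: polypropylene → 14.02; tubing → 14.02.03; for packaging → 14.02.03.01. Scheduled 4%. quota on 14.02 open → in-quota 6%; Harrowgate agreement on 14.03.01: 14.02.03.01 not covered; Harrowgate agreement on 14.02.02.01: 14.02.03.01 not covered. → 6%.
Sum: 6% + 2% + 19% + 6% = 33%.

33%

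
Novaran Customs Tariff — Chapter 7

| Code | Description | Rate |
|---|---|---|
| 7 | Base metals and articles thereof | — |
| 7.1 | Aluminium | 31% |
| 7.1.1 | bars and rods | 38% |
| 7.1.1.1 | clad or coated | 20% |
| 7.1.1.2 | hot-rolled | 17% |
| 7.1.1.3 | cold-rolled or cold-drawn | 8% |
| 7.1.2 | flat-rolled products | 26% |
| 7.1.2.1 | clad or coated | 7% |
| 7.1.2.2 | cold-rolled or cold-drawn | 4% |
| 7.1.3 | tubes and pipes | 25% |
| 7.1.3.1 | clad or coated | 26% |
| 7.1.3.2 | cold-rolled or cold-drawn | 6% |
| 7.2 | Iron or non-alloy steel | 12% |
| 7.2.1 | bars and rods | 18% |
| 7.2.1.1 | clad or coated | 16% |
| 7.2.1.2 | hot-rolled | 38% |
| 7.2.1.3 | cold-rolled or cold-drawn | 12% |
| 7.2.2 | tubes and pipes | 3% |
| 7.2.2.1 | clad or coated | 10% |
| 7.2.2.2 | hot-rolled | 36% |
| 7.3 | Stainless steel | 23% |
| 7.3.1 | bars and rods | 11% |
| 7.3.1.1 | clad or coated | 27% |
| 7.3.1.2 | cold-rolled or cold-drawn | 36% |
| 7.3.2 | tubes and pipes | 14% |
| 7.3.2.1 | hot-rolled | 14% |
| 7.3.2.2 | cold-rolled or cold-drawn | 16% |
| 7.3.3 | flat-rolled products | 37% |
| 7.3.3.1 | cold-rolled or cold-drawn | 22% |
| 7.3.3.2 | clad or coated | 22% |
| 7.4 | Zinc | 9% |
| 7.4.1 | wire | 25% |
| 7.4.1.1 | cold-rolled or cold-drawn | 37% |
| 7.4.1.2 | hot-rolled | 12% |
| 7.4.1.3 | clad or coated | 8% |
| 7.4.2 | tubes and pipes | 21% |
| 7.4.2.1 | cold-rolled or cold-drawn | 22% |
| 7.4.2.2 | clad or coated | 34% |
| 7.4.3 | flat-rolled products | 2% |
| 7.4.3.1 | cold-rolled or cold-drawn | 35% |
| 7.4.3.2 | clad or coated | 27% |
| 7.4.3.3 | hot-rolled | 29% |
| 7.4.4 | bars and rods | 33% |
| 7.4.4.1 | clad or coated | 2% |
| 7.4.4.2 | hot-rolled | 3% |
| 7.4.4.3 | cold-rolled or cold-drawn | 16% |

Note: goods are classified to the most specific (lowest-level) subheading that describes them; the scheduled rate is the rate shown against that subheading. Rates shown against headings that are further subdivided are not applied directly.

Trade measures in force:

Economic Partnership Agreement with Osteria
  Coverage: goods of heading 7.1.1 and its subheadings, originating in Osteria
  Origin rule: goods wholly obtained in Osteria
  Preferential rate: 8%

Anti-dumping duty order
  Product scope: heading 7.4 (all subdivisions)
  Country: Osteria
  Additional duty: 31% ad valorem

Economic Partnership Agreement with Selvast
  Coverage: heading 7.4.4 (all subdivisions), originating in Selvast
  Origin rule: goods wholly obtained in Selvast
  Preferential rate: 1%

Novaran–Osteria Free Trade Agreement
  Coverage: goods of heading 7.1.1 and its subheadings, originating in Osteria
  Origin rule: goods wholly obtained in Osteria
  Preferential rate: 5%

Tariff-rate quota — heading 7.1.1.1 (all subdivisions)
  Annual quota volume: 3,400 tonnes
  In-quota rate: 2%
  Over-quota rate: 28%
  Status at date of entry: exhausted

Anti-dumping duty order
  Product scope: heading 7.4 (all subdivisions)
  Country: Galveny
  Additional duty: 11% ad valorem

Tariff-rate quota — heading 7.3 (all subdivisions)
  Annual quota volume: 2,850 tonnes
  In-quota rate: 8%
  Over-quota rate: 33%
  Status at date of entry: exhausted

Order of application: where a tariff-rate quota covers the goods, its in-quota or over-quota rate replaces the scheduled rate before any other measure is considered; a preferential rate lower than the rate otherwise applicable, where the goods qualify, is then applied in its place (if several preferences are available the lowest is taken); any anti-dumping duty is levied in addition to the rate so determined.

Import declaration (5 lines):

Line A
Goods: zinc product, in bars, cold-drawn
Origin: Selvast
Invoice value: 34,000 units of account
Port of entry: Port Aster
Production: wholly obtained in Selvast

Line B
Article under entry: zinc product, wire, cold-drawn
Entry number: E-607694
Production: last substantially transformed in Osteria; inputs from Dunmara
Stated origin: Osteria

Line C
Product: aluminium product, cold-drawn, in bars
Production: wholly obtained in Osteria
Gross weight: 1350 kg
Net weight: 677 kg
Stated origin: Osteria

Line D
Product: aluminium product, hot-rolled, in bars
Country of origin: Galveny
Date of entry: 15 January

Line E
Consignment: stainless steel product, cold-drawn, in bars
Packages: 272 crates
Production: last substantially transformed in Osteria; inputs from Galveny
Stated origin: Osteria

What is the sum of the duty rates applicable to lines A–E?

Line A: zinc → 7.4; in bars → 7.4.4; cold-drawn → 7.4.4.3. Scheduled 16%. Selvast agreement on 7.4.4: wholly obtained → 1% available; preferential 1%. → 1%.
Line B: zinc → 7.4; wire → 7.4.1; cold-drawn → 7.4.1.1. Scheduled 37%. Osteria agreement on 7.1.1: 7.4.1.1 not covered; Osteria agreement on 7.1.1: 7.4.1.1 not covered; anti-dumping (Osteria, 7.4): +31%; total 37% + 31% = 68%. → 68%.
Line C: aluminium → 7.1; in bars → 7.1.1; cold-drawn → 7.1.1.3. Scheduled 8%. Osteria agreement on 7.1.1: wholly obtained → 8% available; Osteria agreement on 7.1.1: wholly obtained → 5% available; preferential 5%. → 5%.
Line D: aluminium → 7.1; in bars → 7.1.1; hot-rolled → 7.1.1.2. Scheduled 17%. No special measure applies. → 17%.
Line E: stainless steel → 7.3; in bars → 7.3.1; cold-drawn → 7.3.1.2. Scheduled 36%. quota on 7.3 exhausted → over-quota 33%; Osteria agreement on 7.1.1: 7.3.1.2 not covered; Osteria agreement on 7.1.1: 7.3.1.2 not covered. → 33%.
Sum: 1% + 68% + 5% + 17% + 33% = 124%.

124%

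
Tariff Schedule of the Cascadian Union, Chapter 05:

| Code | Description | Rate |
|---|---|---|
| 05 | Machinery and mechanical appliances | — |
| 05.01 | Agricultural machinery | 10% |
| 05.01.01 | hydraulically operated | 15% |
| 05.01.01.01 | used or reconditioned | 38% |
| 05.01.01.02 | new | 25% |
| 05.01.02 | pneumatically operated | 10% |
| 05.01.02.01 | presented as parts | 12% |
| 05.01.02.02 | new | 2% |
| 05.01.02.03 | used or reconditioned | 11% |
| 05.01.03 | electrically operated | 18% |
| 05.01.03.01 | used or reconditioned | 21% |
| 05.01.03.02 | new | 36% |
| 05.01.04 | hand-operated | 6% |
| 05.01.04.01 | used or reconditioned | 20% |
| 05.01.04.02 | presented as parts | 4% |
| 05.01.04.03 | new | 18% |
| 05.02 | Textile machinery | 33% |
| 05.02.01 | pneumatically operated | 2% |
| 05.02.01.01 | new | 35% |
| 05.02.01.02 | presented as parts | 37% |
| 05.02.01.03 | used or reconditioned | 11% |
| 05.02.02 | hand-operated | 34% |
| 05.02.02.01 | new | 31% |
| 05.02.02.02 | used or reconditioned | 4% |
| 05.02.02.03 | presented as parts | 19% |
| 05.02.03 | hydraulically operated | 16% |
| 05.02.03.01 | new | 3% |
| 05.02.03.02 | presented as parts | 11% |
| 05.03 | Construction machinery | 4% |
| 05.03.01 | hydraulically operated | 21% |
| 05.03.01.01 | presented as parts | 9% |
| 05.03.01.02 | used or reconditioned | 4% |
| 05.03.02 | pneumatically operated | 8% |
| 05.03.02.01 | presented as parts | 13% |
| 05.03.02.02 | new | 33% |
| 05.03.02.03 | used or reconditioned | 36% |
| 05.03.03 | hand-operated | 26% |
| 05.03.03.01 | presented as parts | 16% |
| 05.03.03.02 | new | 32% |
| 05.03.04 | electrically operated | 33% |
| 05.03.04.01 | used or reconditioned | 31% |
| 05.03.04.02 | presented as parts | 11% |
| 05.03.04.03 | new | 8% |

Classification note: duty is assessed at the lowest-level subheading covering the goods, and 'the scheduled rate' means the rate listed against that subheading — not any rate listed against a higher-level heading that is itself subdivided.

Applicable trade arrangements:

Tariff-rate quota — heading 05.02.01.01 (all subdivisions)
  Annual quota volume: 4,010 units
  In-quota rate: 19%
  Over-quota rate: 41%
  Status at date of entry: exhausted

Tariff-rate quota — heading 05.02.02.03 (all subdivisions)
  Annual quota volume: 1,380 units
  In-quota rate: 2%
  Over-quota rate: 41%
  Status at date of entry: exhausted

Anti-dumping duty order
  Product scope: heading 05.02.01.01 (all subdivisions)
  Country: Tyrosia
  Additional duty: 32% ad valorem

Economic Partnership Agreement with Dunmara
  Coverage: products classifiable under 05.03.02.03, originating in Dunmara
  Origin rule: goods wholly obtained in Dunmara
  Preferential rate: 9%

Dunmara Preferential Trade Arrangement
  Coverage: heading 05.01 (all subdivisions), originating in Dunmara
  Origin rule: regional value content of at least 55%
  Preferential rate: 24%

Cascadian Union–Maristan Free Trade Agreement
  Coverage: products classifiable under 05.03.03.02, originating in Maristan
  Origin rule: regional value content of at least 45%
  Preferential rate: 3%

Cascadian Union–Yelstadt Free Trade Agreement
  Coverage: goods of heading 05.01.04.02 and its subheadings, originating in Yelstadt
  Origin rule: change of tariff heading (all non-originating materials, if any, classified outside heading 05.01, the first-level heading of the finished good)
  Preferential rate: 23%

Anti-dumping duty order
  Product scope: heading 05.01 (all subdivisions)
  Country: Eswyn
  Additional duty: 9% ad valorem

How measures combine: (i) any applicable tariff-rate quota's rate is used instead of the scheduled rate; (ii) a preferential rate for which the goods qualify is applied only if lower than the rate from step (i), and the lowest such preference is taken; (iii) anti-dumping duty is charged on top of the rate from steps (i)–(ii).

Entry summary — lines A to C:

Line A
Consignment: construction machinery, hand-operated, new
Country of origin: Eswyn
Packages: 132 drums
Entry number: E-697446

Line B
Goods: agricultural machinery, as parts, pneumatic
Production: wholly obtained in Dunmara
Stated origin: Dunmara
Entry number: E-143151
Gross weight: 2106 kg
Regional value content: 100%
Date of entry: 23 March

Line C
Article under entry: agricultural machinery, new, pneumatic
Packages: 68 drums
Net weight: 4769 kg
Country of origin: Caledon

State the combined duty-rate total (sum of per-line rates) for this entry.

46%

Line A: construction → 05.03; hand-operated → 05.03.03; new → 05.03.03.02. Scheduled 32%. No special measure applies. → 32%.
Line B: agricultural → 05.01; pneumatic → 05.01.02; as parts → 05.01.02.01. Scheduled 12%. Dunmara agreement on 05.03.02.03: 05.01.02.01 not covered; Dunmara agreement on 05.01: RVC ≥ 55% → 24% available; preference 24% not lower than 12% → no reduction. → 12%.
Line C: agricultural → 05.01; pneumatic → 05.01.02; new → 05.01.02.02. Scheduled 2%. No special measure applies. → 2%.
Sum: 32% + 12% + 2% = 46%.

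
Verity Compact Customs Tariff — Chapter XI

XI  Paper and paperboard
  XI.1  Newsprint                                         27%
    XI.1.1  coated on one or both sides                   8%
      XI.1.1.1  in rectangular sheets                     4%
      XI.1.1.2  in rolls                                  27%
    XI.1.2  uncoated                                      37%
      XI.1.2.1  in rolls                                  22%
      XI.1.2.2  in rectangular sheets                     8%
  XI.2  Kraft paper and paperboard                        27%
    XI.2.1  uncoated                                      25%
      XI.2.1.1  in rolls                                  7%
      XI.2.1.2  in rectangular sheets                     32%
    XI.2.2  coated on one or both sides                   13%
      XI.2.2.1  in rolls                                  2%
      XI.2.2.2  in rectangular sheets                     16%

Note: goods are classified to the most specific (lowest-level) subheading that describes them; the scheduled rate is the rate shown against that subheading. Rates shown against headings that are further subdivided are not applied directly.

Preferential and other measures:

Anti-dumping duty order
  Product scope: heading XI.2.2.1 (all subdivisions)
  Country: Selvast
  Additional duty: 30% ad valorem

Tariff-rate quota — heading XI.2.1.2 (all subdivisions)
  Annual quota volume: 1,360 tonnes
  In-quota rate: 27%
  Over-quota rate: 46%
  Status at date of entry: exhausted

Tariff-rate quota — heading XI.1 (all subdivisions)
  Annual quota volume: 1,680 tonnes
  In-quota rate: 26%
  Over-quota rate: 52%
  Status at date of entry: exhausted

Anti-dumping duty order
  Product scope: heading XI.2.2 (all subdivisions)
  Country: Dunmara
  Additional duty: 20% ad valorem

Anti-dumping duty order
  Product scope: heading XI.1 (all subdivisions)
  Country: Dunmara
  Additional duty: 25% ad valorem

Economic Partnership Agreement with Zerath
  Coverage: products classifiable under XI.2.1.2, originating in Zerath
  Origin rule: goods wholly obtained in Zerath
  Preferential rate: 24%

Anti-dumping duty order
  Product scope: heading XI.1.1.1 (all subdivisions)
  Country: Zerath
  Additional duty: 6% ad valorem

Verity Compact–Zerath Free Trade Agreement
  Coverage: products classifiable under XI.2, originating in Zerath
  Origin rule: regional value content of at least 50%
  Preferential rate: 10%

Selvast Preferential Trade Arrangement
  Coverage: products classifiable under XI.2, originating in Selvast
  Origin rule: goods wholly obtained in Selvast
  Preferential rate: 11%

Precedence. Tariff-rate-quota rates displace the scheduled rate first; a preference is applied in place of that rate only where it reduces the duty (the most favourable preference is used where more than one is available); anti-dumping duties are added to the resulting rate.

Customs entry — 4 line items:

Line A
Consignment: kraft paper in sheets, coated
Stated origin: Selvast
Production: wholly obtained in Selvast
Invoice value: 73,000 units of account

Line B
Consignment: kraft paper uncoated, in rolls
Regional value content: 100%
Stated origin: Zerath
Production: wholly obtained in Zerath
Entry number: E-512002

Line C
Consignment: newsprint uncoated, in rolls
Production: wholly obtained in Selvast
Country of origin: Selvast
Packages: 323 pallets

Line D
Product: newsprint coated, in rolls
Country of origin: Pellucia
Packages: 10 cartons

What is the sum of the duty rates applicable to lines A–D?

Line A: kraft paper → XI.2; coated → XI.2.2; in sheets → XI.2.2.2. Scheduled 16%. Selvast agreement on XI.2: wholly obtained → 11% available; preferential 11%. → 11%.
Line B: kraft paper → XI.2; uncoated → XI.2.1; in rolls → XI.2.1.1. Scheduled 7%. Zerath agreement on XI.2.1.2: XI.2.1.1 not covered; Zerath agreement on XI.2: RVC ≥ 50% → 10% available; preference 10% not lower than 7% → no reduction. → 7%.
Line C: newsprint → XI.1; uncoated → XI.1.2; in rolls → XI.1.2.1. Scheduled 22%. quota on XI.1 exhausted → over-quota 52%; Selvast agreement on XI.2: XI.1.2.1 not covered. → 52%.
Line D: newsprint → XI.1; coated → XI.1.1; in rolls → XI.1.1.2. Scheduled 27%. quota on XI.1 exhausted → over-quota 52%. → 52%.
Sum: 11% + 7% + 52% + 52% = 122%.

122%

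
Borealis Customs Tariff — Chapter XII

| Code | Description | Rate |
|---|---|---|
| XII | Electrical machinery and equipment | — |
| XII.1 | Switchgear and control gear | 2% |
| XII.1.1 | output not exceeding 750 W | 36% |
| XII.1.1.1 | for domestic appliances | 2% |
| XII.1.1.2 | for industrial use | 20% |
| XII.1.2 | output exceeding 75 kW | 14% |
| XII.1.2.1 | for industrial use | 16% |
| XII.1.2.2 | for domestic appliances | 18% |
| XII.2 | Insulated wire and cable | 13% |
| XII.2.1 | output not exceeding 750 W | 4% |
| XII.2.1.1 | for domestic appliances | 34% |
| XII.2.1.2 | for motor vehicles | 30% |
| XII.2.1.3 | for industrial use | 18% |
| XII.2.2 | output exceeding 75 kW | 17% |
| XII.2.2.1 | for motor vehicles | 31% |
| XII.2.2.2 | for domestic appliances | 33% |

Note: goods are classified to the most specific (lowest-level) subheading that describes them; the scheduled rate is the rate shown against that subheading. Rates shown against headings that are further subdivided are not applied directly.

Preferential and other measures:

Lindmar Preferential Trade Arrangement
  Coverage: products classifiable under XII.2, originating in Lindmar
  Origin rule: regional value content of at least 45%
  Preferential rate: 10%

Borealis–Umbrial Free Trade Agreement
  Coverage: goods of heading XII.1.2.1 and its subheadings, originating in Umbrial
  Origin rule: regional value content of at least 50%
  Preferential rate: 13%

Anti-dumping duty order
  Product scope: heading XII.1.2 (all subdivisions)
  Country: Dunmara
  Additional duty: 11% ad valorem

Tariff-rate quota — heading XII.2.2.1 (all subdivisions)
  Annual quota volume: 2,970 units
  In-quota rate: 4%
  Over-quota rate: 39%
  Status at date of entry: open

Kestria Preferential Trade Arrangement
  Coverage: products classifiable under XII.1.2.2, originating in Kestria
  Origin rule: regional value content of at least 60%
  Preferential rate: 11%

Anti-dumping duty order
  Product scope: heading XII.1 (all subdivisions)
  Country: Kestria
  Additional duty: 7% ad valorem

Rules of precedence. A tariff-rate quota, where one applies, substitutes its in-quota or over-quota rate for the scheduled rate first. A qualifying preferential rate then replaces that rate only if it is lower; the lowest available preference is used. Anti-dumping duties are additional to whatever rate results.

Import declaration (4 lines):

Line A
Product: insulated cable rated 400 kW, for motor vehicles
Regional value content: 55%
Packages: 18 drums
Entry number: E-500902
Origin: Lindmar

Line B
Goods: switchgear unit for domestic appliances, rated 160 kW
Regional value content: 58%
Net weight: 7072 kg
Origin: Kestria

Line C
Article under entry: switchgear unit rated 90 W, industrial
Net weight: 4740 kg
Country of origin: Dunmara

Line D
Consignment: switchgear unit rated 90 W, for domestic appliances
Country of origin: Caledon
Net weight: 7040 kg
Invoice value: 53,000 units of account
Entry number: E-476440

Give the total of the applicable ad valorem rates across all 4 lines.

51%

Line A: insulated cable → XII.2; rated 400 kW → XII.2.2; for motor vehicles → XII.2.2.1. Scheduled 31%. quota on XII.2.2.1 open → in-quota 4%; Lindmar agreement on XII.2: RVC ≥ 45% → 10% available; preference 10% not lower than 4% → no reduction. → 4%.
Line B: switchgear unit → XII.1; rated 160 kW → XII.1.2; for domestic appliances → XII.1.2.2. Scheduled 18%. Kestria agreement on XII.1.2.2: RVC < 60%; anti-dumping (Kestria, XII.1): +7%; total 18% + 7% = 25%. → 25%.
Line C: switchgear unit → XII.1; rated 90 W → XII.1.1; industrial → XII.1.1.2. Scheduled 20%. No special measure applies. → 20%.
Line D: switchgear unit → XII.1; rated 90 W → XII.1.1; for domestic appliances → XII.1.1.1. Scheduled 2%. No special measure applies. → 2%.
Sum: 4% + 25% + 20% + 2% = 51%.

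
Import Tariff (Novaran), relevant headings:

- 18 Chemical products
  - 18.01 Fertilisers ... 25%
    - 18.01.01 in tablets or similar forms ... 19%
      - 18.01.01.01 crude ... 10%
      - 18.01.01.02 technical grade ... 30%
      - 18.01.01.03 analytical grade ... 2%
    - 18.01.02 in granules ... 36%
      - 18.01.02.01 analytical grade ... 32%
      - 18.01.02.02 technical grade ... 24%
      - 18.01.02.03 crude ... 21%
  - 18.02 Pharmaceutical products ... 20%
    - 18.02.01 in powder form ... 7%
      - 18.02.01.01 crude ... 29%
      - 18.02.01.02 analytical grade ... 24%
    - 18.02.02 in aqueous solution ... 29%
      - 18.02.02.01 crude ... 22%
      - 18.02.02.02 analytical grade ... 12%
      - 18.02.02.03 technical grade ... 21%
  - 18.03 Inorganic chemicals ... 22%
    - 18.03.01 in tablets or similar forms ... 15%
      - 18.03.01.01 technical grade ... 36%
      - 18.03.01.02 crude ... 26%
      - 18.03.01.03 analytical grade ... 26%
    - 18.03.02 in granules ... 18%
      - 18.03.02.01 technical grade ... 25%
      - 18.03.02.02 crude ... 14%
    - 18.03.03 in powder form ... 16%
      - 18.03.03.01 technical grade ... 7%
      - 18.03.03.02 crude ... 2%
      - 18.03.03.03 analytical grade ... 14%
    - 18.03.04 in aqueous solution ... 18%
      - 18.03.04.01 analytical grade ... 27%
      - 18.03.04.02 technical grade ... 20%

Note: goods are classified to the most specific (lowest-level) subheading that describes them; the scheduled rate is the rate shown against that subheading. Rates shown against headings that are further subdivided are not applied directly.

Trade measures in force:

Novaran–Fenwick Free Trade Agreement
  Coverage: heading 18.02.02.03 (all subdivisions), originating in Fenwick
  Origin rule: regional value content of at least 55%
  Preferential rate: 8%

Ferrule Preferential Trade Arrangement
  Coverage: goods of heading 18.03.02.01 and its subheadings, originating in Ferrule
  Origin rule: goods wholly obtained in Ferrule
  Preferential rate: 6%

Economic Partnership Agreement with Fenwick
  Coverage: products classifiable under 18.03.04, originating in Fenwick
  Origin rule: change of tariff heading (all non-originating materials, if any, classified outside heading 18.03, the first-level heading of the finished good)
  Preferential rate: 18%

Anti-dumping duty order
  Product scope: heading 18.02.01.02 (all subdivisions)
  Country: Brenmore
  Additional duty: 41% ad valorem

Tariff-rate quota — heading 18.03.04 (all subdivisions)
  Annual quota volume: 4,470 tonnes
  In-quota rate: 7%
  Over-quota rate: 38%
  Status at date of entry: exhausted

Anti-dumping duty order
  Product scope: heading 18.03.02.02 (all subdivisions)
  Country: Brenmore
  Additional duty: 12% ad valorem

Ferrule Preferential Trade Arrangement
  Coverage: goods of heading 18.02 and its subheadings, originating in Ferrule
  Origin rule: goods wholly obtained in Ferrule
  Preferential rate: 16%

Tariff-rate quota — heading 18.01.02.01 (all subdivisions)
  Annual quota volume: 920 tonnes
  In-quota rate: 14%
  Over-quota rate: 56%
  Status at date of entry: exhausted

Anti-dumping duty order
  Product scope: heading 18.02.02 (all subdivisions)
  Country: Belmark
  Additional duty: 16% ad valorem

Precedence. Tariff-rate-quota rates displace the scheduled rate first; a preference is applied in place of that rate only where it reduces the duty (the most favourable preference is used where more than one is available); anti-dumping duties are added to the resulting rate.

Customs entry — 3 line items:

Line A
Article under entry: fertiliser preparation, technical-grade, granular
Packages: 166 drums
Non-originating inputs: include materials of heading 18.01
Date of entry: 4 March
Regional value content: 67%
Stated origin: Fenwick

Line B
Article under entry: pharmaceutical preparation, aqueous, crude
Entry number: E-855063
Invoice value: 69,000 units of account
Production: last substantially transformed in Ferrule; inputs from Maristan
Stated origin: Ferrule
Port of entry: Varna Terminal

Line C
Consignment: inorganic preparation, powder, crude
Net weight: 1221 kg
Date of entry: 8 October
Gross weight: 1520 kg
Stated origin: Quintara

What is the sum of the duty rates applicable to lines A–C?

Line A: fertiliser → 18.01; granular → 18.01.02; technical-grade → 18.01.02.02. Scheduled 24%. Fenwick agreement on 18.02.02.03: 18.01.02.02 not covered; Fenwick agreement on 18.03.04: 18.01.02.02 not covered. → 24%.
Line B: pharmaceutical → 18.02; aqueous → 18.02.02; crude → 18.02.02.01. Scheduled 22%. Ferrule agreement on 18.03.02.01: 18.02.02.01 not covered; Ferrule agreement on 18.02: not wholly obtained. → 22%.
Line C: inorganic → 18.03; powder → 18.03.03; crude → 18.03.03.02. Scheduled 2%. No special measure applies. → 2%.
Sum: 24% + 22% + 2% = 48%.

48%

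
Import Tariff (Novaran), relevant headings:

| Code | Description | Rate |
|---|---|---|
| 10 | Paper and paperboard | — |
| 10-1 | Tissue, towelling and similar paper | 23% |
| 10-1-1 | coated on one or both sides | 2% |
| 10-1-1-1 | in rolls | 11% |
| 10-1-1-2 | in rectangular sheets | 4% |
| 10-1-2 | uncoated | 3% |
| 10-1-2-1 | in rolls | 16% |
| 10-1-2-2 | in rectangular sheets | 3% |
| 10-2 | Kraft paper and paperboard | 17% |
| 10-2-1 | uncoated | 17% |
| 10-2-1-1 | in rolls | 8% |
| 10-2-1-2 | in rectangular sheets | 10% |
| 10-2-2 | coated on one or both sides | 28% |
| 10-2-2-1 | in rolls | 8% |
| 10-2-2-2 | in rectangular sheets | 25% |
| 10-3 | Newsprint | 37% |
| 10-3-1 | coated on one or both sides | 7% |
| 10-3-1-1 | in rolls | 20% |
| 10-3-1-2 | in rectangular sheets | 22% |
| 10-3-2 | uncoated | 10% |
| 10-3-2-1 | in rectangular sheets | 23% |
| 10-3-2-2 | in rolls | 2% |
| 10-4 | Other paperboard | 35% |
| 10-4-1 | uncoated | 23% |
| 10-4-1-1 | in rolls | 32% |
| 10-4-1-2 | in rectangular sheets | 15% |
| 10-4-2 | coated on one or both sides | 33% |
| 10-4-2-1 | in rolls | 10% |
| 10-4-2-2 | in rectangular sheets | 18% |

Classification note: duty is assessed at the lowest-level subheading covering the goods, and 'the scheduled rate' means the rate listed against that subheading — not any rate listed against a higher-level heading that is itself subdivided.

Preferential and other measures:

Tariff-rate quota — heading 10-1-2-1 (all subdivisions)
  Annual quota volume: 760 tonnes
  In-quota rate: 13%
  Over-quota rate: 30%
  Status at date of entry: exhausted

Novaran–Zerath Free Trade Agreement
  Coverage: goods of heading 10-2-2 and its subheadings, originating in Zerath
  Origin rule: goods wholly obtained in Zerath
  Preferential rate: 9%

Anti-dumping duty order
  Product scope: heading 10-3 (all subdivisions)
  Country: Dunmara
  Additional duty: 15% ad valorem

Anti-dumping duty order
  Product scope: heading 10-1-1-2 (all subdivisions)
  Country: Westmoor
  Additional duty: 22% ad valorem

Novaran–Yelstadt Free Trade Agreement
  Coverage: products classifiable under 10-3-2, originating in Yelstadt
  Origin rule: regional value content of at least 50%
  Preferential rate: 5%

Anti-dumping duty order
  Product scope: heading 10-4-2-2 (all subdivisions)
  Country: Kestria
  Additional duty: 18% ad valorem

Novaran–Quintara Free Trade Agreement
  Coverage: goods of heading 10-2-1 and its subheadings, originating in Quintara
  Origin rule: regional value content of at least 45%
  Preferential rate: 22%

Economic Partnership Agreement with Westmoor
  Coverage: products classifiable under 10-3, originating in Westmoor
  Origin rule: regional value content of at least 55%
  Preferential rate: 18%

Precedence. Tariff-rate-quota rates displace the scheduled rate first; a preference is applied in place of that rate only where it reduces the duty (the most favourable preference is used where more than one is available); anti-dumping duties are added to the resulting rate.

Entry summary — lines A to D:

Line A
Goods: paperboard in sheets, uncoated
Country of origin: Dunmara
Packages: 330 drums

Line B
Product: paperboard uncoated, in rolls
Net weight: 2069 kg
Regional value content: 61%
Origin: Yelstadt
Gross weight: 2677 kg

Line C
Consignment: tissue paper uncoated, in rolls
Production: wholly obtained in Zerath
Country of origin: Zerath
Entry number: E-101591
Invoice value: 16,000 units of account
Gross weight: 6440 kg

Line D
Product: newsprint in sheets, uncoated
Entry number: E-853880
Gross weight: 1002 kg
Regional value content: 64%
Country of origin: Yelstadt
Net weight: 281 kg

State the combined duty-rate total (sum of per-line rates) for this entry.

Line A: paperboard → 10-4; uncoated → 10-4-1; in sheets → 10-4-1-2. Scheduled 15%. No special measure applies. → 15%.
Line B: paperboard → 10-4; uncoated → 10-4-1; in rolls → 10-4-1-1. Scheduled 32%. Yelstadt agreement on 10-3-2: 10-4-1-1 not covered. → 32%.
Line C: tissue paper → 10-1; uncoated → 10-1-2; in rolls → 10-1-2-1. Scheduled 16%. quota on 10-1-2-1 exhausted → over-quota 30%; Zerath agreement on 10-2-2: 10-1-2-1 not covered. → 30%.
Line D: newsprint → 10-3; uncoated → 10-3-2; in sheets → 10-3-2-1. Scheduled 23%. Yelstadt agreement on 10-3-2: RVC ≥ 50% → 5% available; preferential 5%. → 5%.
Sum: 15% + 32% + 30% + 5% = 82%.

82%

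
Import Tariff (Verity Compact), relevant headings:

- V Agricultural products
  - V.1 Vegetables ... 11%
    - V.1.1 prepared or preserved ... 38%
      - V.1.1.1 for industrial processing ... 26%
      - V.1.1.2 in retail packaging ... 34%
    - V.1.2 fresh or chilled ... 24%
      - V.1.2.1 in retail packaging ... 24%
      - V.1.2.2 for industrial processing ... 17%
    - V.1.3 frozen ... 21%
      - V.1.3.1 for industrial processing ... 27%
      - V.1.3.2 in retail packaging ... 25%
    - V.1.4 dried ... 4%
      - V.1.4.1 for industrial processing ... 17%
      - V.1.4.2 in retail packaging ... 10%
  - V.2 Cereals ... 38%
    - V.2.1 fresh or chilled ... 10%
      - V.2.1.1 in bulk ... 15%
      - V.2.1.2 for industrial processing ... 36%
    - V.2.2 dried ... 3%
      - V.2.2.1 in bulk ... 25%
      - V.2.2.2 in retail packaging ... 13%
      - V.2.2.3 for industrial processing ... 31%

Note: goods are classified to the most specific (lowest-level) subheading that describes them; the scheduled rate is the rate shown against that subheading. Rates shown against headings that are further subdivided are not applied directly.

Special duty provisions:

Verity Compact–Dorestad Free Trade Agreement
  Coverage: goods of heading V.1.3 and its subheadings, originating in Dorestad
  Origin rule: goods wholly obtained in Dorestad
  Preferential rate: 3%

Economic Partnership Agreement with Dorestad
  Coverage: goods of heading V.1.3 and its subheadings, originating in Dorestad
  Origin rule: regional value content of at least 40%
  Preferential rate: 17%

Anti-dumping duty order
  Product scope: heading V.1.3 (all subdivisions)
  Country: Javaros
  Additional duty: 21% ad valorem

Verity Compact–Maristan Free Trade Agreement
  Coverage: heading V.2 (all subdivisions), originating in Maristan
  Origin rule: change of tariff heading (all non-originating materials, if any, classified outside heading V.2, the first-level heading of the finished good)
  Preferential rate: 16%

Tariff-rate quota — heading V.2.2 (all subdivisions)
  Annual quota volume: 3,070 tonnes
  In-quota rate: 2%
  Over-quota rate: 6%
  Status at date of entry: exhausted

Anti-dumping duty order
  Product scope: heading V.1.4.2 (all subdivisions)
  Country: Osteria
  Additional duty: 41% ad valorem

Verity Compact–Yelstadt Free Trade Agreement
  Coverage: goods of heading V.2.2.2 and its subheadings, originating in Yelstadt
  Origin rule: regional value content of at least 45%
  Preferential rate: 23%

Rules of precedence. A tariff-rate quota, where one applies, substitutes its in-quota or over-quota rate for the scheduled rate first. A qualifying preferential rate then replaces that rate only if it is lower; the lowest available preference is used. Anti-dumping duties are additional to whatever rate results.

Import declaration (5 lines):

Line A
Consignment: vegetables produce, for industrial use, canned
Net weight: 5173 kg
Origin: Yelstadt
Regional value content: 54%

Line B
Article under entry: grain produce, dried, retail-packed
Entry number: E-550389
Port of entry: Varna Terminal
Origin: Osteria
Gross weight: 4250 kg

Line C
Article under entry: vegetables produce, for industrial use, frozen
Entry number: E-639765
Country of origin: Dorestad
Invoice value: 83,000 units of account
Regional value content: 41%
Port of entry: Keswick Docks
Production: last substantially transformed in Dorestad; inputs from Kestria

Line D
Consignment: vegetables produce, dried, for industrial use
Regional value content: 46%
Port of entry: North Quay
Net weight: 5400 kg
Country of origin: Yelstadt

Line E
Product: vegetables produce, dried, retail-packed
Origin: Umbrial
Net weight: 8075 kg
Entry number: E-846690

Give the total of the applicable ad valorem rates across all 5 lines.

Line A: vegetables → V.1; canned → V.1.1; for industrial use → V.1.1.1. Scheduled 26%. Yelstadt agreement on V.2.2.2: V.1.1.1 not covered. → 26%.
Line B: grain → V.2; dried → V.2.2; retail-packed → V.2.2.2. Scheduled 13%. quota on V.2.2 exhausted → over-quota 6%. → 6%.
Line C: vegetables → V.1; frozen → V.1.3; for industrial use → V.1.3.1. Scheduled 27%. Dorestad agreement on V.1.3: not wholly obtained; Dorestad agreement on V.1.3: RVC ≥ 40% → 17% available; preferential 17%. → 17%.
Line D: vegetables → V.1; dried → V.1.4; for industrial use → V.1.4.1. Scheduled 17%. Yelstadt agreement on V.2.2.2: V.1.4.1 not covered. → 17%.
Line E: vegetables → V.1; dried → V.1.4; retail-packed → V.1.4.2. Scheduled 10%. No special measure applies. → 10%.
Sum: 26% + 6% + 17% + 17% + 10% = 76%.

76%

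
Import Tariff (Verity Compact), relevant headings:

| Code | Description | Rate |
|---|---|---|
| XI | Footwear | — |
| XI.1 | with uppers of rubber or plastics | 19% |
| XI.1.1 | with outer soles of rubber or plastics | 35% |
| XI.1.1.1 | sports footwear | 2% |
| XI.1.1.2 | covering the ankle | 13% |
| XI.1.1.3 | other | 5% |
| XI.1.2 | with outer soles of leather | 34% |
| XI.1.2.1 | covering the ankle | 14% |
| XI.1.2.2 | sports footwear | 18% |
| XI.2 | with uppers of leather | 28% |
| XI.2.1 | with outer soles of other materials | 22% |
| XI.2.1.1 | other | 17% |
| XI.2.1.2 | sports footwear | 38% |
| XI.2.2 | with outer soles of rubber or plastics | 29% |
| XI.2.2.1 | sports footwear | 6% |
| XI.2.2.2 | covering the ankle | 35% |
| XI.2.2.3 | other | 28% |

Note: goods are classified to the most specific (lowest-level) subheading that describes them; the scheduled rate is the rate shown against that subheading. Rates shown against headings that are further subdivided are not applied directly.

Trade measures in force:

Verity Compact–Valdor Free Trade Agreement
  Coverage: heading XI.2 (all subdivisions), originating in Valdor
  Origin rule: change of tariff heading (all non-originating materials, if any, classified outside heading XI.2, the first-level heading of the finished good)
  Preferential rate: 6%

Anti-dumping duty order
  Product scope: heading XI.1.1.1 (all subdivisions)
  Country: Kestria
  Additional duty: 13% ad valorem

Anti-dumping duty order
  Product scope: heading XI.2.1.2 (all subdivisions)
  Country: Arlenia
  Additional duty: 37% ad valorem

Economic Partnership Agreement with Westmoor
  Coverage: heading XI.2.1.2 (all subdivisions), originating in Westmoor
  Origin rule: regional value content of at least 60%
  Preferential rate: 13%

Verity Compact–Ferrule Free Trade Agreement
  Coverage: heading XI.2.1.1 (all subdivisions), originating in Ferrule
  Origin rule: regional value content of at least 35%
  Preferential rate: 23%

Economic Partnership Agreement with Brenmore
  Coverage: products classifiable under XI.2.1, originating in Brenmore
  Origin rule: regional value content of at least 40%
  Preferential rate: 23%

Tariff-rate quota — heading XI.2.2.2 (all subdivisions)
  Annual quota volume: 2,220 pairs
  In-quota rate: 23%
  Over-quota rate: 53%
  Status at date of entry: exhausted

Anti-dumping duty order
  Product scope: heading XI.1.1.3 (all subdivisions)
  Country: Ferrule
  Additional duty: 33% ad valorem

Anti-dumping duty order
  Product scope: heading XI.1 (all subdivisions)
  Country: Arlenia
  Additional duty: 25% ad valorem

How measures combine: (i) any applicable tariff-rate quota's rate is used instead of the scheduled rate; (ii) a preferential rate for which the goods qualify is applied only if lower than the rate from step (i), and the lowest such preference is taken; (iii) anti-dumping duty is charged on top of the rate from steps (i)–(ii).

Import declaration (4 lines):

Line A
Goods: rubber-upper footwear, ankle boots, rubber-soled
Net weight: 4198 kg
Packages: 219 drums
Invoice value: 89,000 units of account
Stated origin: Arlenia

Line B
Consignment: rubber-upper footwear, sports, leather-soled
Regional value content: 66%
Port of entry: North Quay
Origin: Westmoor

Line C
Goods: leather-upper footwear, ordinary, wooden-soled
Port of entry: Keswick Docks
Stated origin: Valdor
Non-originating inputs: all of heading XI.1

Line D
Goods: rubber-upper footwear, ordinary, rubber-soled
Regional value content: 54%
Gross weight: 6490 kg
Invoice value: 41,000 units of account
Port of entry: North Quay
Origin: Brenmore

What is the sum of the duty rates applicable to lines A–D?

67%

Line A: rubber-upper → XI.1; rubber-soled → XI.1.1; ankle boots → XI.1.1.2. Scheduled 13%. anti-dumping (Arlenia, XI.1): +25%; total 13% + 25% = 38%. → 38%.
Line B: rubber-upper → XI.1; leather-soled → XI.1.2; sports → XI.1.2.2. Scheduled 18%. Westmoor agreement on XI.2.1.2: XI.1.2.2 not covered. → 18%.
Line C: leather-upper → XI.2; wooden-soled → XI.2.1; ordinary → XI.2.1.1. Scheduled 17%. Valdor agreement on XI.2: CTH met → 6% available; preferential 6%. → 6%.
Line D: rubber-upper → XI.1; rubber-soled → XI.1.1; ordinary → XI.1.1.3. Scheduled 5%. Brenmore agreement on XI.2.1: XI.1.1.3 not covered. → 5%.
Sum: 38% + 18% + 6% + 5% = 67%.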